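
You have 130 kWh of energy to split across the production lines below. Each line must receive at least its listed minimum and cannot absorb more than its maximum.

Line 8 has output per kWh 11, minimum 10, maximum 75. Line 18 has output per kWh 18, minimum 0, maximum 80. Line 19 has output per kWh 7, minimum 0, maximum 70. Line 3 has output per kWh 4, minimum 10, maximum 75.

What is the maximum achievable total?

1920

Meeting every minimum uses 10+0+0+10 = 20 kWh, leaving 110.
Highest output per kWh first: Line 18 18 > Line 8 11 > Line 19 7 > Line 3 4.
Give Line 18 80 more to hit its cap of 80 — 30 left.
Only 30 left; Line 8 takes them to reach 40.
Total = 11×40 + 18×80 + 4×10 = 1920.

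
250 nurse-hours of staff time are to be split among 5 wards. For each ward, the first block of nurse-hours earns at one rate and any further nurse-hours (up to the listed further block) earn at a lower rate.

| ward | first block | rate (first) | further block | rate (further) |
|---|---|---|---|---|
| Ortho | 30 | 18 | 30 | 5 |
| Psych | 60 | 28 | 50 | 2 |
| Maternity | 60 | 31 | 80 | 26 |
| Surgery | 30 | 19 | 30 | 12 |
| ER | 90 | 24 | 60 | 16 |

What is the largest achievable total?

6820

Order all 10 blocks by rate: Maternity/T1 31 > Psych/T1 28 > Maternity/T2 26 > ER/T1 24 > Surgery/T1 19 > Ortho/T1 18 > ER/T2 16 > Surgery/T2 12 > Ortho/T2 5 > Psych/T2 2.
Fill Maternity T1 block (60 at 31) → 190 left.
Psych/T1 (28): +60 → 130 left.
Fill Maternity T2 block (80 at 26) → 50 left.
50 remain; put them into ER T1 at 24.
Total = 31×60 + 28×60 + 26×80 + 24×50 = 6820.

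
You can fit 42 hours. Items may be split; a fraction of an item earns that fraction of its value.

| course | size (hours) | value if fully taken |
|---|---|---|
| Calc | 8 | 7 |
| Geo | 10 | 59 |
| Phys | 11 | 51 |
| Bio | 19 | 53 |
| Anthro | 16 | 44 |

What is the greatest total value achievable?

Rank by value-to-size ratio: Geo 59/10≈5.9, Phys 51/11≈4.64, Bio 53/19≈2.79, Anthro 44/16≈2.75, Calc 7/8≈0.875.
All 10 hours of Geo fit (value 59) — 32 remain.
Phys: take in full, 11 hours for value 51 — 21 left.
Bio: take in full, 19 hours for value 53 — 2 left.
Only 2 hours remain; take 2/16 of Anthro for value 44×2/16 = 5.5.
Total value = 168.5.

168.5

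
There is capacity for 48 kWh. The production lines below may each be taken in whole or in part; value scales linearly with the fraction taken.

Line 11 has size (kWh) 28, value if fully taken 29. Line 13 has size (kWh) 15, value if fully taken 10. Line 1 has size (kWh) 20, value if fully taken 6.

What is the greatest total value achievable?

40.5

Rank by value-to-size ratio: Line 11 29/28≈1.04, Line 13 10/15≈0.667, Line 1 6/20≈0.3.
Line 11: take in full, 28 kWh for value 29 — 20 left.
Take all of Line 13 (15 kWh, value 10) — 5 kWh left.
Fill the last 5 kWh with part of Line 1: 5/20 of it earns 1.5.
Total value = 40.5.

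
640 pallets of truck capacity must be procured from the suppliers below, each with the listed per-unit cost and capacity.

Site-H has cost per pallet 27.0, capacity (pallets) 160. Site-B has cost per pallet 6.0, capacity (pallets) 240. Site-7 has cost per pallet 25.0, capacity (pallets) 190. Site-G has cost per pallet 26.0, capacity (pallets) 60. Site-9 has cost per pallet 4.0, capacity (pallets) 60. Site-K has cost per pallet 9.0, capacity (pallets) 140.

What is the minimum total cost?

Fill from the cheapest supplier first.
Take 60 from Site-9 at 4.0 — need 580 more.
Site-B (6.0): use full 240 — 340 pallets to go.
Site-K (9.0): use full 140 — 200 pallets to go.
Site-7 at 25.0: take all 190 pallets — 10 still needed.
Site-G (26.0): take the remaining 10 — done.
Site-H: unused.
Cost = 60×4.0 + 240×6.0 + 140×9.0 + 190×25.0 + 10×26.0 = 7950.

7950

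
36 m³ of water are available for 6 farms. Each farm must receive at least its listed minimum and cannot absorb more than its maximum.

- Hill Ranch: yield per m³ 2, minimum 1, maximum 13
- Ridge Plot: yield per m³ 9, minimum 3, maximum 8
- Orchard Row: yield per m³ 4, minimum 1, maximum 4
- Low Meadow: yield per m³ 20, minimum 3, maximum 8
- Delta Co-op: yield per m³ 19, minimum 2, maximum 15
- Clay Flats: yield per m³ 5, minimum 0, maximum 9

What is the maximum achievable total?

538

Meeting every minimum uses 1+3+1+3+2+0 = 10 m³, leaving 26.
Rank by yield per m³: Low Meadow 20 > Delta Co-op 19 > Ridge Plot 9 > Clay Flats 5 > Orchard Row 4 > Hill Ranch 2.
Low Meadow takes 5 more to reach its cap of 8 ; 21 left.
Delta Co-op takes 13 more to reach its cap of 15 ; 8 left.
Give Ridge Plot 5 more to hit its cap of 8 ; 3 left.
Clay Flats: +3 (room for 9) → 3. Pool exhausted.
Total = 2×1 + 9×8 + 4×1 + 20×8 + 19×15 + 5×3 = 538.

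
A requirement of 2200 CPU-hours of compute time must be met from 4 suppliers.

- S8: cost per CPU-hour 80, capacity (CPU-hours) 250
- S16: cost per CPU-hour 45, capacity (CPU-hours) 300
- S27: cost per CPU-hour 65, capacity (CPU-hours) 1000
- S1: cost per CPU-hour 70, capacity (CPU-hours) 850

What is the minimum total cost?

Cheapest first:
S16 at 45: take all 300 CPU-hours — 1900 still needed.
S27 (65): use full 1000 — 900 CPU-hours to go.
S1 (70): use full 850 — 50 CPU-hours to go.
S8 at 80: take 50 of its 250 — requirement met.
Cost = 300×45 + 1000×65 + 850×70 + 50×80 = 142000.

142000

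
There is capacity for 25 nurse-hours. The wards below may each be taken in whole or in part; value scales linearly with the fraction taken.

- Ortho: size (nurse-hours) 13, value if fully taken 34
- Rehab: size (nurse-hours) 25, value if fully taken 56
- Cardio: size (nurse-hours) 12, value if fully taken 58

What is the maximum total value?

92

Sort by value density: Cardio 58/12≈4.83, Ortho 34/13≈2.62, Rehab 56/25≈2.24.
All 12 nurse-hours of Cardio fit (value 58) — 13 remain.
All 13 nurse-hours of Ortho fit (value 34) — 0 remain.
Total value = 92.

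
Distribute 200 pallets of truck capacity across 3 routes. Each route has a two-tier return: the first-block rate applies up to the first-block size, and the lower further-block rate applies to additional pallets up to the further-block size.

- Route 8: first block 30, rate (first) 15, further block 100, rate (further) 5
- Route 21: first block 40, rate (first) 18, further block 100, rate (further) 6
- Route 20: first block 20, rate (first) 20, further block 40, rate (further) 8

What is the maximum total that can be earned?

2310

Order all 6 blocks by rate: Route 20/T1 20 > Route 21/T1 18 > Route 8/T1 15 > Route 20/T2 8 > Route 21/T2 6 > Route 8/T2 5.
Fill Route 20 T1 block (20 at 20) → 180 left.
Route 21 T1 at 18: fill all 40 → 140 left.
Route 8/T1 (15): +30 → 110 left.
Route 20 T2 at 8: fill all 40 → 70 left.
Route 21/T2: +70 of 100 at 6; pool empty.
Total = 20×20 + 18×40 + 15×30 + 8×40 + 6×70 = 2310.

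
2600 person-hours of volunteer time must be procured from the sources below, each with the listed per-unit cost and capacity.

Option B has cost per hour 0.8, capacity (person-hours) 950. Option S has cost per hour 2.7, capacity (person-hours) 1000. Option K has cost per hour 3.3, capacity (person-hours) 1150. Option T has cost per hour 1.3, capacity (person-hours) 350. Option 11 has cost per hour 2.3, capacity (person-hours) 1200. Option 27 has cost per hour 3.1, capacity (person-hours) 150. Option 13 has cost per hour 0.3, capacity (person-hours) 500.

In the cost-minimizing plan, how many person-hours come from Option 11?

800

Cheapest first:
Option 13 (0.3): use full 500 → 2100 person-hours to go.
Option B (0.8): use full 950 → 1150 person-hours to go.
Option T (1.3): use full 350 → 800 person-hours to go.
Option 11 at 2.3: take 800 of its 1200 → requirement met.
Option S, Option 27, Option K: unused.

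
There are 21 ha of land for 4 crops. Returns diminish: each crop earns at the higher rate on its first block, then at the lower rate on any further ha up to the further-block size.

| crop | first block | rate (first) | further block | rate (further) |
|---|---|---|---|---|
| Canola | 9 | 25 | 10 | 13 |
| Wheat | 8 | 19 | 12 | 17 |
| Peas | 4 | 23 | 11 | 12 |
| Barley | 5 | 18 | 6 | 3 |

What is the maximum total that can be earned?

Rank every tier by rate: Canola/T1 25 > Peas/T1 23 > Wheat/T1 19 > Barley/T1 18 > Wheat/T2 17 > Canola/T2 13 > Peas/T2 12 > Barley/T2 3.
Canola/T1 (25): +9 — 12 left.
Peas T1 at 23: fill all 4 — 8 left.
Wheat/T1 (19): +8 — 0 left.
Total = 25×9 + 23×4 + 19×8 = 469.

469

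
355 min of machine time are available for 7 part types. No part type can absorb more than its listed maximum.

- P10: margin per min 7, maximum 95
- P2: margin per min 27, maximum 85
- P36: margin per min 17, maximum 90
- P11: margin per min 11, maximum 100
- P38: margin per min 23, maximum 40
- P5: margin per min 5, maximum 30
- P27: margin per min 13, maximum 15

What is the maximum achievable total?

Highest margin per min first: P2 27 > P38 23 > P36 17 > P27 13 > P11 11 > P10 7 > P5 5.
P2: +85 to 85 (cap) ; 270 left.
Give P38 40 to hit its cap of 40 ; 230 left.
Give P36 90 to hit its cap of 90 ; 140 left.
Give P27 15 to hit its cap of 15 ; 125 left.
P11 takes 100 to reach its cap of 100 ; 25 left.
Only 25 left; P10 takes them to reach 25.
Total = 7×25 + 27×85 + 17×90 + 11×100 + 23×40 + 13×15 = 6215.

6215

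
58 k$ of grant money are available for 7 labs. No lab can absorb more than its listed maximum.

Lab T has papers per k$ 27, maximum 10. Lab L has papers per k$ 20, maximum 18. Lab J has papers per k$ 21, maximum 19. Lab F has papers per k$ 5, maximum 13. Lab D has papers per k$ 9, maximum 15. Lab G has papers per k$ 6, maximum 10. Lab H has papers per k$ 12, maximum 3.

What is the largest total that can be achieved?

1137

Rank by papers per k$: Lab T 27 > Lab J 21 > Lab L 20 > Lab H 12 > Lab D 9 > Lab G 6 > Lab F 5.
Lab T: +10 to 10 (cap) → 48 left.
Lab J: +19 to 19 (cap) → 29 left.
Give Lab L 18 to hit its cap of 18 → 11 left.
Give Lab H 3 to hit its cap of 3 → 8 left.
Lab D: +8 (room for 15) → 8. Pool exhausted.
Total = 27×10 + 20×18 + 21×19 + 9×8 + 12×3 = 1137.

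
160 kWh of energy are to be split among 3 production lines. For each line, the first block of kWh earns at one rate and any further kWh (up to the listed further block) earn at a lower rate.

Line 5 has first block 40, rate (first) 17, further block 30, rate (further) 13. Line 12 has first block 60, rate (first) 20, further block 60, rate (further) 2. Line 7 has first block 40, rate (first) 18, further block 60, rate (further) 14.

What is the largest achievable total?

Rank every tier by rate: Line 12/tier1 20 > Line 7/tier1 18 > Line 5/tier1 17 > Line 7/tier2 14 > Line 5/tier2 13 > Line 12/tier2 2.
Line 12/tier1 (20): +60 — 100 left.
Fill Line 7 tier1 block (40 at 18) — 60 left.
Line 5 tier1 at 17: fill all 40 — 20 left.
Line 7 tier2 at 14: only 20 left, fill 20.
Total = 20×60 + 18×40 + 17×40 + 14×20 = 2880.

2880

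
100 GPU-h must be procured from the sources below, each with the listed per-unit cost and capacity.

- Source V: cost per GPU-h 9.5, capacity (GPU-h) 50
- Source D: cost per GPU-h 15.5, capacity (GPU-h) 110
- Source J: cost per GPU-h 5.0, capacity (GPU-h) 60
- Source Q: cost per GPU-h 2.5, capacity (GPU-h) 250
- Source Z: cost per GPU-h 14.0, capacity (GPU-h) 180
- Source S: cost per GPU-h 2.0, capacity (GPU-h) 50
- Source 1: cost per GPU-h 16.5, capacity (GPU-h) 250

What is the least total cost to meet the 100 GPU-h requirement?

225

Fill from the cheapest source first.
Take 50 from Source S at 2.0 ; need 50 more.
Source Q (2.5): take the remaining 50 ; done.
Source J, Source V, Source Z, Source D, Source 1: unused.
Cost = 50×2.0 + 50×2.5 = 225.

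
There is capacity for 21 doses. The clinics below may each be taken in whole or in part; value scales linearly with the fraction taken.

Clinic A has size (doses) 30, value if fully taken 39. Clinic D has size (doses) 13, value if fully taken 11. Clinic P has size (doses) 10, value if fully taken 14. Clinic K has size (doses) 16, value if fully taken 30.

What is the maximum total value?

37

Rank by value-to-size ratio: Clinic K 30/16≈1.88, Clinic P 14/10≈1.4, Clinic A 39/30≈1.3, Clinic D 11/13≈0.846.
Take all of Clinic K (16 doses, value 30) ; 5 doses left.
Only 5 doses remain; take 5/10 of Clinic P for value 14×5/10 = 7.
Total value = 37.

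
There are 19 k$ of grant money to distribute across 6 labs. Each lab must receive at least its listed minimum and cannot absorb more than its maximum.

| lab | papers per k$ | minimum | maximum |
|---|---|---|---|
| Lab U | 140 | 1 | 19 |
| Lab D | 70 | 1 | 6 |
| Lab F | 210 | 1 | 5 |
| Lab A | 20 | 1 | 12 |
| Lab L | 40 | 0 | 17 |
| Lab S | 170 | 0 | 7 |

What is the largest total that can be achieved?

3030

Meeting every minimum uses 1+1+1+1+0+0 = 4 k$, leaving 15.
Rank by papers per k$: Lab F 210 > Lab S 170 > Lab U 140 > Lab D 70 > Lab L 40 > Lab A 20.
Lab F takes 4 more to reach its cap of 5 ; 11 left.
Lab S takes 7 more to reach its cap of 7 ; 4 left.
Lab U has room for 18 more but only 4 remain, so it gets 5.
Total = 140×5 + 70×1 + 210×5 + 20×1 + 170×7 = 3030.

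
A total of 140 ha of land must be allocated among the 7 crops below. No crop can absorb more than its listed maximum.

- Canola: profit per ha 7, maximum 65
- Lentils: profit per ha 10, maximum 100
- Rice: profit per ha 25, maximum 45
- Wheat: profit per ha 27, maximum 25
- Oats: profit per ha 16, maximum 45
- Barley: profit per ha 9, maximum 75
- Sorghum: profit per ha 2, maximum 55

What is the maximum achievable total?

2770

Highest profit per ha first: Wheat 27 > Rice 25 > Oats 16 > Lentils 10 > Barley 9 > Canola 7 > Sorghum 2.
Wheat: +25 to 25 (cap) — 115 left.
Give Rice 45 to hit its cap of 45 — 70 left.
Oats: +45 to 45 (cap) — 25 left.
Lentils: +25 (room for 100) → 25. Pool exhausted.
Total = 10×25 + 25×45 + 27×25 + 16×45 = 2770.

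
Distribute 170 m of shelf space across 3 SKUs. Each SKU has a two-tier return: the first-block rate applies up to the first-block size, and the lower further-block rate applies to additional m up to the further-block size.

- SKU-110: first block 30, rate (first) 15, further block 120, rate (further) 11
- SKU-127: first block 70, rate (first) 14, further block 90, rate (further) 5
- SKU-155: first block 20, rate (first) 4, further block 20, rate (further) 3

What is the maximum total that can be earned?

2200

Treat each block as its own option and order by rate: SKU-110/tier1 15 > SKU-127/tier1 14 > SKU-110/tier2 11 > SKU-127/tier2 5 > SKU-155/tier1 4 > SKU-155/tier2 3.
SKU-110/tier1 (15): +30 → 140 left.
Fill SKU-127 tier1 block (70 at 14) → 70 left.
70 remain; put them into SKU-110 tier2 at 11.
Total = 15×30 + 14×70 + 11×70 = 2200.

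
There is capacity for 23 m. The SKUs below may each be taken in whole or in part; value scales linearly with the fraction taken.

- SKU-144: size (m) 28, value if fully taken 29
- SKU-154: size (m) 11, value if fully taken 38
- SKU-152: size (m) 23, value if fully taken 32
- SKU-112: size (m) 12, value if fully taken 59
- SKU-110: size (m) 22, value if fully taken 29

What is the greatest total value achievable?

97

Sort by value density: SKU-112 59/12≈4.92, SKU-154 38/11≈3.45, SKU-152 32/23≈1.39, SKU-110 29/22≈1.32, SKU-144 29/28≈1.04.
SKU-112: take in full, 12 m for value 59 → 11 left.
SKU-154: take in full, 11 m for value 38 → 0 left.
Total value = 97.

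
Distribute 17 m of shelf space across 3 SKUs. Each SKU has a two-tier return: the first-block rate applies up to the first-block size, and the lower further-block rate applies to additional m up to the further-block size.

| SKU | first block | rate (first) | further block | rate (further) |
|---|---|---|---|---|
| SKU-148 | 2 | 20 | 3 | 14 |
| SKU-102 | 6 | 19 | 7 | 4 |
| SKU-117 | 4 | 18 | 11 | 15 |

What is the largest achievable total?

301

Order all 6 blocks by rate: SKU-148/tier1 20 > SKU-102/tier1 19 > SKU-117/tier1 18 > SKU-117/tier2 15 > SKU-148/tier2 14 > SKU-102/tier2 4.
SKU-148/tier1 (20): +2 → 15 left.
SKU-102/tier1 (19): +6 → 9 left.
SKU-117/tier1 (18): +4 → 5 left.
5 remain; put them into SKU-117 tier2 at 15.
Total = 20×2 + 19×6 + 18×4 + 15×5 = 301.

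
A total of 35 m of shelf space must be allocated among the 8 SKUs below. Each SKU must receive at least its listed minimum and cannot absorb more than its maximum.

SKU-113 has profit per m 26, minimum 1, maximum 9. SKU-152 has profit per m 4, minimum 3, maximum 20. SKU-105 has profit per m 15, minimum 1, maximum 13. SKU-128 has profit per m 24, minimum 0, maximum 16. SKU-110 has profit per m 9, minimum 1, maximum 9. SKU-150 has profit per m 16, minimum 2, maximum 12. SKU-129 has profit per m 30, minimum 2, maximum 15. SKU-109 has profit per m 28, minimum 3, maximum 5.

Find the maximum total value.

866

Meeting every minimum uses 1+3+1+0+1+2+2+3 = 13 m, leaving 22.
Order the SKUs by profit per m: SKU-129 30 > SKU-109 28 > SKU-113 26 > SKU-128 24 > SKU-150 16 > SKU-105 15 > SKU-110 9 > SKU-152 4.
SKU-129 takes 13 more to reach its cap of 15 ; 9 left.
SKU-109: +2 to 5 (cap) ; 7 left.
SKU-113: +7 (room for 8) → 8. Pool exhausted.
Total = 26×8 + 4×3 + 15×1 + 9×1 + 16×2 + 30×15 + 28×5 = 866.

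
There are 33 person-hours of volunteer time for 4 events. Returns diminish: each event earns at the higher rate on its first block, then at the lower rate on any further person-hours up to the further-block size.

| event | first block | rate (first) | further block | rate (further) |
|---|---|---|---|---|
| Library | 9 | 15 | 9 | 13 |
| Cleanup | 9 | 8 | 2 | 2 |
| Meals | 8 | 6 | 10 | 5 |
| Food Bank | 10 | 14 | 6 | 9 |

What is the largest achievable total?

Rank every tier by rate: Library/T1 15 > Food Bank/T1 14 > Library/T2 13 > Food Bank/T2 9 > Cleanup/T1 8 > Meals/T1 6 > Meals/T2 5 > Cleanup/T2 2.
Fill Library T1 block (9 at 15) ; 24 left.
Food Bank/T1 (14): +10 ; 14 left.
Library/T2 (13): +9 ; 5 left.
5 remain; put them into Food Bank T2 at 9.
Total = 15×9 + 14×10 + 13×9 + 9×5 = 437.

437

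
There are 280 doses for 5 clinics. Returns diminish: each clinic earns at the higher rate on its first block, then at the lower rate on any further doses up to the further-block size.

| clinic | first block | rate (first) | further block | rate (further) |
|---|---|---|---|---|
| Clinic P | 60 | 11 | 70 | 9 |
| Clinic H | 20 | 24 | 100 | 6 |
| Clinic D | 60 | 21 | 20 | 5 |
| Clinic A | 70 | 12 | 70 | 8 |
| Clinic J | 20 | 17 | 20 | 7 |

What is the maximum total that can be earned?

4030

Treat each block as its own option and order by rate: Clinic H/T1 24 > Clinic D/T1 21 > Clinic J/T1 17 > Clinic A/T1 12 > Clinic P/T1 11 > Clinic P/T2 9 > Clinic A/T2 8 > Clinic J/T2 7 > Clinic H/T2 6 > Clinic D/T2 5.
Clinic H T1 at 24: fill all 20 → 260 left.
Clinic D/T1 (21): +60 → 200 left.
Fill Clinic J T1 block (20 at 17) → 180 left.
Clinic A T1 at 12: fill all 70 → 110 left.
Fill Clinic P T1 block (60 at 11) → 50 left.
50 remain; put them into Clinic P T2 at 9.
Total = 24×20 + 21×60 + 17×20 + 12×70 + 11×60 + 9×50 = 4030.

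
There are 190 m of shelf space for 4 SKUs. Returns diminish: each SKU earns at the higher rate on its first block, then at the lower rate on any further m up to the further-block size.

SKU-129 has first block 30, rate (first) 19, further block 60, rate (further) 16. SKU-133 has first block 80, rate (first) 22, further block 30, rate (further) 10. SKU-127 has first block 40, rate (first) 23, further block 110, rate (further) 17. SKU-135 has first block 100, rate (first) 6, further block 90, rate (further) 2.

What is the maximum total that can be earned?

3930

Rank every tier by rate: SKU-127/T1 23 > SKU-133/T1 22 > SKU-129/T1 19 > SKU-127/T2 17 > SKU-129/T2 16 > SKU-133/T2 10 > SKU-135/T1 6 > SKU-135/T2 2.
Fill SKU-127 T1 block (40 at 23) — 150 left.
SKU-133 T1 at 22: fill all 80 — 70 left.
SKU-129/T1 (19): +30 — 40 left.
SKU-127 T2 at 17: only 40 left, fill 40.
Total = 23×40 + 22×80 + 19×30 + 17×40 = 3930.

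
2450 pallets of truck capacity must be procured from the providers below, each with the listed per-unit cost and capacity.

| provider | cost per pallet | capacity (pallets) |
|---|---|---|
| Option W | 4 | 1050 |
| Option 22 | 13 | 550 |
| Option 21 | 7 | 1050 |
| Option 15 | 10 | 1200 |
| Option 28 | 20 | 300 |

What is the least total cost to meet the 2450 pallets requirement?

Fill from the cheapest provider first.
Option W (4): use full 1050 — 1400 pallets to go.
Option 21 (7): use full 1050 — 350 pallets to go.
Option 15 at 10: take 350 of its 1200 — requirement met.
Option 22, Option 28: unused.
Cost = 1050×4 + 1050×7 + 350×10 = 15050.

15050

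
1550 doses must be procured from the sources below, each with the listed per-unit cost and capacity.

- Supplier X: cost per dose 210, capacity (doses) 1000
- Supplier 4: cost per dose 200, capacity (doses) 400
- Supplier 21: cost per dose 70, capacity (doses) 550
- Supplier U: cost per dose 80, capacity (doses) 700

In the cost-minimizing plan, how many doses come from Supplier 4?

Fill from the cheapest source first.
Supplier 21 at 70: take all 550 doses — 1000 still needed.
Supplier U at 80: take all 700 doses — 300 still needed.
Supplier 4 at 200: take 300 of its 400 — requirement met.
Supplier X: unused.

300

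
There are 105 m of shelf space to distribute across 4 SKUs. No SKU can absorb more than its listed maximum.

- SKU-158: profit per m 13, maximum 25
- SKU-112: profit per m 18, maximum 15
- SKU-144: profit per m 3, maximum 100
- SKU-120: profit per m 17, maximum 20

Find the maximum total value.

Rank by profit per m: SKU-112 18 > SKU-120 17 > SKU-158 13 > SKU-144 3.
SKU-112: +15 to 15 (cap) ; 90 left.
Give SKU-120 20 to hit its cap of 20 ; 70 left.
SKU-158 takes 25 to reach its cap of 25 ; 45 left.
SKU-144: +45 (room for 100) → 45. Pool exhausted.
Total = 13×25 + 18×15 + 3×45 + 17×20 = 1070.

1070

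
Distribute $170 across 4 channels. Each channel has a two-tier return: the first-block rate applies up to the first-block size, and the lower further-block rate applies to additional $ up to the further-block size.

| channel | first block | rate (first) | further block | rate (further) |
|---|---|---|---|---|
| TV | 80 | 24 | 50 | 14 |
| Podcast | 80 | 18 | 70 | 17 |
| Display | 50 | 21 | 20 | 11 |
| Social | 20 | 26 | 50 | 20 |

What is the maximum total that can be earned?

Treat each block as its own option and order by rate: Social/first 26 > TV/first 24 > Display/first 21 > Social/second 20 > Podcast/first 18 > Podcast/second 17 > TV/second 14 > Display/second 11.
Social first at 26: fill all 20 ; 150 left.
Fill TV first block (80 at 24) ; 70 left.
Display first at 21: fill all 50 ; 20 left.
Social/second: +20 of 50 at 20; pool empty.
Total = 26×20 + 24×80 + 21×50 + 20×20 = 3890.

3890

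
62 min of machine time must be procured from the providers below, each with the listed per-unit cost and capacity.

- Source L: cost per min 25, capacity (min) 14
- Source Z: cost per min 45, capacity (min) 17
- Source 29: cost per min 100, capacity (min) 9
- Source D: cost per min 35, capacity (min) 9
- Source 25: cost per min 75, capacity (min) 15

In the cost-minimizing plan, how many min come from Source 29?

Cheapest first:
Source L (25): use full 14 — 48 min to go.
Source D at 35: take all 9 min — 39 still needed.
Source Z (45): use full 17 — 22 min to go.
Source 25 at 75: take all 15 min — 7 still needed.
Source 29 at 100: take 7 of its 9 — requirement met.

7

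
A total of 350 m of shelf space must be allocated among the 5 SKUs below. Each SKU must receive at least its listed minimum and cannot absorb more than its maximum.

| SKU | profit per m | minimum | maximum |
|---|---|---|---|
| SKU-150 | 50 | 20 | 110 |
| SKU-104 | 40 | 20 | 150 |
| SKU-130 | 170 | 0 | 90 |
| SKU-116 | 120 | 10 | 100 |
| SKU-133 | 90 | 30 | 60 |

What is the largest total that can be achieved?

37500

Meeting every minimum uses 20+20+0+10+30 = 80 m, leaving 270.
Order the SKUs by profit per m: SKU-130 170 > SKU-116 120 > SKU-133 90 > SKU-150 50 > SKU-104 40.
SKU-130: +90 to 90 (cap) — 180 left.
SKU-116 takes 90 more to reach its cap of 100 — 90 left.
Give SKU-133 30 more to hit its cap of 60 — 60 left.
SKU-150 has room for 90 more but only 60 remain, so it gets 80.
Total = 50×80 + 40×20 + 170×90 + 120×100 + 90×60 = 37500.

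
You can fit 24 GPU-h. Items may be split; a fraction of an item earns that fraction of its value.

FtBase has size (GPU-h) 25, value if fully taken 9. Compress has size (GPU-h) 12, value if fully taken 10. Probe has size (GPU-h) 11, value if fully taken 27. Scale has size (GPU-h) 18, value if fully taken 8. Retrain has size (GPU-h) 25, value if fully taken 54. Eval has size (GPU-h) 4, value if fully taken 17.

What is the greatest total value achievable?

63.44

Sort by value density: Eval 17/4≈4.25, Probe 27/11≈2.45, Retrain 54/25≈2.16, Compress 10/12≈0.833, Scale 8/18≈0.444, FtBase 9/25≈0.36.
All 4 GPU-h of Eval fit (value 17) → 20 remain.
Take all of Probe (11 GPU-h, value 27) → 9 GPU-h left.
9 GPU-h left: a 9/25 share of Retrain gives 54×9/25 = 19.44.
Total value = 63.44.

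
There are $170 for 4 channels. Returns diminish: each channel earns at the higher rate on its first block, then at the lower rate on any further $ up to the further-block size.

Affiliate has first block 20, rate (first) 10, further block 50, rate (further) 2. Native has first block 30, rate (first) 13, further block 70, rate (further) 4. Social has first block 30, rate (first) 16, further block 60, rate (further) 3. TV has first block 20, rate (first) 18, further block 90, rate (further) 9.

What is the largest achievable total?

2060

Treat each block as its own option and order by rate: TV/tier1 18 > Social/tier1 16 > Native/tier1 13 > Affiliate/tier1 10 > TV/tier2 9 > Native/tier2 4 > Social/tier2 3 > Affiliate/tier2 2.
TV tier1 at 18: fill all 20 → 150 left.
Social tier1 at 16: fill all 30 → 120 left.
Native/tier1 (13): +30 → 90 left.
Fill Affiliate tier1 block (20 at 10) → 70 left.
TV/tier2: +70 of 90 at 9; pool empty.
Total = 18×20 + 16×30 + 13×30 + 10×20 + 9×70 = 2060.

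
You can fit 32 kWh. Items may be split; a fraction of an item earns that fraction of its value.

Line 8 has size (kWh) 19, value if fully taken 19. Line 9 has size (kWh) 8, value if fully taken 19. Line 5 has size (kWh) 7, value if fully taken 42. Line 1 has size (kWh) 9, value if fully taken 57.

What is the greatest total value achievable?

126

Rank by value-to-size ratio: Line 1 57/9≈6.33, Line 5 42/7≈6, Line 9 19/8≈2.38, Line 8 19/19≈1.
All 9 kWh of Line 1 fit (value 57) → 23 remain.
All 7 kWh of Line 5 fit (value 42) → 16 remain.
All 8 kWh of Line 9 fit (value 19) → 8 remain.
Fill the last 8 kWh with part of Line 8: 8/19 of it earns 8.
Total value = 126.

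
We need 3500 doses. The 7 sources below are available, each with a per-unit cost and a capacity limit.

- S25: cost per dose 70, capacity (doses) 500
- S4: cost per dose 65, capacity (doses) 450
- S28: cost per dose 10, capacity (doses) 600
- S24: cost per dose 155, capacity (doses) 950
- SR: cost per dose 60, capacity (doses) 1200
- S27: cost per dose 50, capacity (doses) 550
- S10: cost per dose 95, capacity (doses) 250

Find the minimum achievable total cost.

Use sources in increasing cost order.
Take 600 from S28 at 10 ; need 2900 more.
Take 550 from S27 at 50 ; need 2350 more.
SR at 60: take all 1200 doses ; 1150 still needed.
S4 (65): use full 450 ; 700 doses to go.
Take 500 from S25 at 70 ; need 200 more.
S10 at 95: take 200 of its 250 ; requirement met.
S24: unused.
Cost = 600×10 + 550×50 + 1200×60 + 450×65 + 500×70 + 200×95 = 188750.

188750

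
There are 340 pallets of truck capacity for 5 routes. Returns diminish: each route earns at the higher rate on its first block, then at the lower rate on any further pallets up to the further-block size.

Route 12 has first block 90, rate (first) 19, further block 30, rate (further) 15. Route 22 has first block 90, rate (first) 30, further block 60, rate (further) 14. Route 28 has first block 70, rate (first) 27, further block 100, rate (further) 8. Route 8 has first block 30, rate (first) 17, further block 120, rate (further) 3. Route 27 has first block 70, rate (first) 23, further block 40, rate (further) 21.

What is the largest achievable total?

8370

Treat each block as its own option and order by rate: Route 22/tier1 30 > Route 28/tier1 27 > Route 27/tier1 23 > Route 27/tier2 21 > Route 12/tier1 19 > Route 8/tier1 17 > Route 12/tier2 15 > Route 22/tier2 14 > Route 28/tier2 8 > Route 8/tier2 3.
Fill Route 22 tier1 block (90 at 30) ; 250 left.
Fill Route 28 tier1 block (70 at 27) ; 180 left.
Route 27 tier1 at 23: fill all 70 ; 110 left.
Fill Route 27 tier2 block (40 at 21) ; 70 left.
70 remain; put them into Route 12 tier1 at 19.
Total = 30×90 + 27×70 + 23×70 + 21×40 + 19×70 = 8370.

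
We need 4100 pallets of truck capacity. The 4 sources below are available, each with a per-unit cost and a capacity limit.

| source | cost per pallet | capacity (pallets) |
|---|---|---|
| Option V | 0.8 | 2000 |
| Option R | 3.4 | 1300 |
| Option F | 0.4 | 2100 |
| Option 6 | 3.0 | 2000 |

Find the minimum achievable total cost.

2440

Use sources in increasing cost order.
Take 2100 from Option F at 0.4 — need 2000 more.
Option V at 0.8: take all 2000 pallets — 0 still needed.
Option 6, Option R: unused.
Cost = 2100×0.4 + 2000×0.8 = 2440.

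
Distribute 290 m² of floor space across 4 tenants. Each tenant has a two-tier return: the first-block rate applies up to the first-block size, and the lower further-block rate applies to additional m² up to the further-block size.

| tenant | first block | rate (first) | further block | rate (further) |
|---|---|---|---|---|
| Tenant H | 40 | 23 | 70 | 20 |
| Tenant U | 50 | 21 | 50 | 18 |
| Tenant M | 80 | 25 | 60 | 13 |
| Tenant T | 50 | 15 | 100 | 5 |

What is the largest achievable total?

Order all 8 blocks by rate: Tenant M/first 25 > Tenant H/first 23 > Tenant U/first 21 > Tenant H/second 20 > Tenant U/second 18 > Tenant T/first 15 > Tenant M/second 13 > Tenant T/second 5.
Fill Tenant M first block (80 at 25) → 210 left.
Tenant H/first (23): +40 → 170 left.
Tenant U first at 21: fill all 50 → 120 left.
Tenant H/second (20): +70 → 50 left.
Fill Tenant U second block (50 at 18) → 0 left.
Total = 25×80 + 23×40 + 21×50 + 20×70 + 18×50 = 6270.

6270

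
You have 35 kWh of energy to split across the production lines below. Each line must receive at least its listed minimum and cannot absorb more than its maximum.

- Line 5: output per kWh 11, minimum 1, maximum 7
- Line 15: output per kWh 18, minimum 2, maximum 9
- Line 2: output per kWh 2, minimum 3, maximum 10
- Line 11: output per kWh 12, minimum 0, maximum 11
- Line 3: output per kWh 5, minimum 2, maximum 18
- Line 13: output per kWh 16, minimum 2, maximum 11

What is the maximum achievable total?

Meeting every minimum uses 1+2+3+0+2+2 = 10 kWh, leaving 25.
Highest output per kWh first: Line 15 18 > Line 13 16 > Line 11 12 > Line 5 11 > Line 3 5 > Line 2 2.
Line 15: +7 to 9 (cap) — 18 left.
Line 13: +9 to 11 (cap) — 9 left.
Line 11 has room for 11 more but only 9 remain, so it gets 9.
Total = 11×1 + 18×9 + 2×3 + 12×9 + 5×2 + 16×11 = 473.

473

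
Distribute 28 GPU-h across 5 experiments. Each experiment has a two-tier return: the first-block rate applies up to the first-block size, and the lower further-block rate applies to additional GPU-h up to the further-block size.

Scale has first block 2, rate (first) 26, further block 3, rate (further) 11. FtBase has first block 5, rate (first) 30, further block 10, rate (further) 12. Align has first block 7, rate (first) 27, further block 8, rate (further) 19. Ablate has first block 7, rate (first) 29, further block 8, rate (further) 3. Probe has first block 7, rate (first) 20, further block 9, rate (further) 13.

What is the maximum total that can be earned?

734

Order all 10 blocks by rate: FtBase/T1 30 > Ablate/T1 29 > Align/T1 27 > Scale/T1 26 > Probe/T1 20 > Align/T2 19 > Probe/T2 13 > FtBase/T2 12 > Scale/T2 11 > Ablate/T2 3.
Fill FtBase T1 block (5 at 30) → 23 left.
Ablate/T1 (29): +7 → 16 left.
Align T1 at 27: fill all 7 → 9 left.
Scale T1 at 26: fill all 2 → 7 left.
Probe/T1 (20): +7 → 0 left.
Total = 30×5 + 29×7 + 27×7 + 26×2 + 20×7 = 734.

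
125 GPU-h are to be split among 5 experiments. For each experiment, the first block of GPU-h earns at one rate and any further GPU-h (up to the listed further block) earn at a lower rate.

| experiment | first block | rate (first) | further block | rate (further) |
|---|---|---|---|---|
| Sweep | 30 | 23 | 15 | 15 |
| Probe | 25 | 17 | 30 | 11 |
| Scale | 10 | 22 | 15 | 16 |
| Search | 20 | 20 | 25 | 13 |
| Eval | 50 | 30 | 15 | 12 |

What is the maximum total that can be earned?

Rank every tier by rate: Eval/T1 30 > Sweep/T1 23 > Scale/T1 22 > Search/T1 20 > Probe/T1 17 > Scale/T2 16 > Sweep/T2 15 > Search/T2 13 > Eval/T2 12 > Probe/T2 11.
Eval T1 at 30: fill all 50 ; 75 left.
Sweep/T1 (23): +30 ; 45 left.
Fill Scale T1 block (10 at 22) ; 35 left.
Fill Search T1 block (20 at 20) ; 15 left.
Probe T1 at 17: only 15 left, fill 15.
Total = 30×50 + 23×30 + 22×10 + 20×20 + 17×15 = 3065.

3065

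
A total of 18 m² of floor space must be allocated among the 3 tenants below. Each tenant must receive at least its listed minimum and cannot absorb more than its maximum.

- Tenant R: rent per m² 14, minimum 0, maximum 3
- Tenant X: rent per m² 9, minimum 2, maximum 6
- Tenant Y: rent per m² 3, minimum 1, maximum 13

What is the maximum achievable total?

123

Meeting every minimum uses 0+2+1 = 3 m², leaving 15.
Rank by rent per m²: Tenant R 14 > Tenant X 9 > Tenant Y 3.
Tenant R takes 3 more to reach its cap of 3 — 12 left.
Give Tenant X 4 more to hit its cap of 6 — 8 left.
Tenant Y: +8 (room for 12) → 9. Pool exhausted.
Total = 14×3 + 9×6 + 3×9 = 123.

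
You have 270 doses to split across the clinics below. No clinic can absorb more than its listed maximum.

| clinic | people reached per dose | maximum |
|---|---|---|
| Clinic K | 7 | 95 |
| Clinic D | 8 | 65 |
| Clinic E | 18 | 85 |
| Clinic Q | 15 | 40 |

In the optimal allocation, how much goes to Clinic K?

Order the clinics by people reached per dose: Clinic E 18 > Clinic Q 15 > Clinic D 8 > Clinic K 7.
Clinic E takes 85 to reach its cap of 85 — 185 left.
Give Clinic Q 40 to hit its cap of 40 — 145 left.
Clinic D takes 65 to reach its cap of 65 — 80 left.
Clinic K: +80 (room for 95) → 80. Pool exhausted.

80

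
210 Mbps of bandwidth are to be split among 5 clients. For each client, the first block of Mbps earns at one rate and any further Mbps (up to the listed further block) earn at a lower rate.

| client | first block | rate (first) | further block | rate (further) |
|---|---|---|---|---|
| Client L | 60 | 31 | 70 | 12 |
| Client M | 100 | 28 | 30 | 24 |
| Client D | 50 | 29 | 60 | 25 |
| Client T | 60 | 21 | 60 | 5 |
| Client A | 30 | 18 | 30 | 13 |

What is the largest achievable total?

Treat each block as its own option and order by rate: Client L/T1 31 > Client D/T1 29 > Client M/T1 28 > Client D/T2 25 > Client M/T2 24 > Client T/T1 21 > Client A/T1 18 > Client A/T2 13 > Client L/T2 12 > Client T/T2 5.
Client L/T1 (31): +60 → 150 left.
Client D T1 at 29: fill all 50 → 100 left.
Client M T1 at 28: fill all 100 → 0 left.
Total = 31×60 + 29×50 + 28×100 = 6110.

6110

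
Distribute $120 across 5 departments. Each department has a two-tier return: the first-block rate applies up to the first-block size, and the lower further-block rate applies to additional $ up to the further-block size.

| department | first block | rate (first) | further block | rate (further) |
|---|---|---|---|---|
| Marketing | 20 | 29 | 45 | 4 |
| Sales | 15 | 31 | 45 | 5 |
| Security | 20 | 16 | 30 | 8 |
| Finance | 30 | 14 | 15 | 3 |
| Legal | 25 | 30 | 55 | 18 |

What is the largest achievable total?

2865

Order all 10 blocks by rate: Sales/tier1 31 > Legal/tier1 30 > Marketing/tier1 29 > Legal/tier2 18 > Security/tier1 16 > Finance/tier1 14 > Security/tier2 8 > Sales/tier2 5 > Marketing/tier2 4 > Finance/tier2 3.
Fill Sales tier1 block (15 at 31) → 105 left.
Legal/tier1 (30): +25 → 80 left.
Marketing/tier1 (29): +20 → 60 left.
Fill Legal tier2 block (55 at 18) → 5 left.
5 remain; put them into Security tier1 at 16.
Total = 31×15 + 30×25 + 29×20 + 18×55 + 16×5 = 2865.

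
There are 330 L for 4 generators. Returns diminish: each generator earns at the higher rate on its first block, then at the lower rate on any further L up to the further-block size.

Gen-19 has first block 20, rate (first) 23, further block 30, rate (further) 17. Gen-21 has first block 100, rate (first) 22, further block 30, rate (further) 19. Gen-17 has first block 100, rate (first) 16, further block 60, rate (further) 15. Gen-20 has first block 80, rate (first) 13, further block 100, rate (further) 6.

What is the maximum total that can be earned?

Treat each block as its own option and order by rate: Gen-19/tier1 23 > Gen-21/tier1 22 > Gen-21/tier2 19 > Gen-19/tier2 17 > Gen-17/tier1 16 > Gen-17/tier2 15 > Gen-20/tier1 13 > Gen-20/tier2 6.
Gen-19/tier1 (23): +20 ; 310 left.
Gen-21/tier1 (22): +100 ; 210 left.
Gen-21/tier2 (19): +30 ; 180 left.
Fill Gen-19 tier2 block (30 at 17) ; 150 left.
Gen-17 tier1 at 16: fill all 100 ; 50 left.
Gen-17/tier2: +50 of 60 at 15; pool empty.
Total = 23×20 + 22×100 + 19×30 + 17×30 + 16×100 + 15×50 = 6090.

6090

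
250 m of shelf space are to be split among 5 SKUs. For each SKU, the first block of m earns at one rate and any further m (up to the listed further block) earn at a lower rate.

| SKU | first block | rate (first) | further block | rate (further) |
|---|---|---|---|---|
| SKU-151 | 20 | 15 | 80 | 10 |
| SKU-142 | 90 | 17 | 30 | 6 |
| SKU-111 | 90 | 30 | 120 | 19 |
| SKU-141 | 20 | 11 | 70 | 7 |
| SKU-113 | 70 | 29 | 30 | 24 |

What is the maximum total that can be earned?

6590

Order all 10 blocks by rate: SKU-111/first 30 > SKU-113/first 29 > SKU-113/second 24 > SKU-111/second 19 > SKU-142/first 17 > SKU-151/first 15 > SKU-141/first 11 > SKU-151/second 10 > SKU-141/second 7 > SKU-142/second 6.
SKU-111/first (30): +90 ; 160 left.
SKU-113/first (29): +70 ; 90 left.
SKU-113 second at 24: fill all 30 ; 60 left.
SKU-111/second: +60 of 120 at 19; pool empty.
Total = 30×90 + 29×70 + 24×30 + 19×60 = 6590.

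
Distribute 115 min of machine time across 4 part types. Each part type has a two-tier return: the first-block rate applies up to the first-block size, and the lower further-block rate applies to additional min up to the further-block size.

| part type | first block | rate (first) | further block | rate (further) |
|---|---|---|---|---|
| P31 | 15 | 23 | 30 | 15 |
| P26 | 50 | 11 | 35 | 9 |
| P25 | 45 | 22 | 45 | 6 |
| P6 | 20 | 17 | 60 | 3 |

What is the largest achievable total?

Rank every tier by rate: P31/tier1 23 > P25/tier1 22 > P6/tier1 17 > P31/tier2 15 > P26/tier1 11 > P26/tier2 9 > P25/tier2 6 > P6/tier2 3.
Fill P31 tier1 block (15 at 23) — 100 left.
Fill P25 tier1 block (45 at 22) — 55 left.
P6 tier1 at 17: fill all 20 — 35 left.
P31 tier2 at 15: fill all 30 — 5 left.
P26/tier1: +5 of 50 at 11; pool empty.
Total = 23×15 + 22×45 + 17×20 + 15×30 + 11×5 = 2180.

2180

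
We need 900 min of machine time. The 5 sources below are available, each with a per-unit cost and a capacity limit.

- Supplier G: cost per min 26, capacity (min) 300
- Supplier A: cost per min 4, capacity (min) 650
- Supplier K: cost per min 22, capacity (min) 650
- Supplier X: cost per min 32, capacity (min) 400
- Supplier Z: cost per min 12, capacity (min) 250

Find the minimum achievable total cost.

Use sources in increasing cost order.
Supplier A at 4: take all 650 min → 250 still needed.
Take 250 from Supplier Z at 12 → need 0 more.
Supplier K, Supplier G, Supplier X: unused.
Cost = 650×4 + 250×12 = 5600.

5600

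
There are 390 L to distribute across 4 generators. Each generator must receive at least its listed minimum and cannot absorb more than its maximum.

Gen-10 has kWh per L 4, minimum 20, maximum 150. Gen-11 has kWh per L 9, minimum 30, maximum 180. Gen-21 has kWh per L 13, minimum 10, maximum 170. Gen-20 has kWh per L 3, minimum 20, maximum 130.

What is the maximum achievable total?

3970

Meeting every minimum uses 20+30+10+20 = 80 L, leaving 310.
Order the generators by kWh per L: Gen-21 13 > Gen-11 9 > Gen-10 4 > Gen-20 3.
Gen-21: +160 to 170 (cap) — 150 left.
Gen-11 takes 150 more to reach its cap of 180 — 0 left.
Total = 4×20 + 9×180 + 13×170 + 3×20 = 3970.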